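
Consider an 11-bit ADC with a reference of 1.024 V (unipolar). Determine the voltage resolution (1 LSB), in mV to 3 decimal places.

0.500 mV

Full-scale span = 1.024 V.
LSB = 1.024 / 2^11 = 1.024 / 2048 = 0.0005 V = 0.500 mV.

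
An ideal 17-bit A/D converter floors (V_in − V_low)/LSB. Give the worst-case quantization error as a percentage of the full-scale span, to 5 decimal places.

Truncating → worst-case error = 1 LSB = V_FS/2^17, so 100/131072 = 0.000762939 % of full scale.

0.00076 %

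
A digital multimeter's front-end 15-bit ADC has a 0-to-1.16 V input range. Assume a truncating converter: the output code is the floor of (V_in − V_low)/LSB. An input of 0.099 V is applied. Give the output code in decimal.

code 2796

With 32768 levels over 1.16 V, one step is 35.40 µV.
(0.099 − 0) / 3.54004e-05 = 2796.579 LSBs.
⌊·⌋(2796.579) = 2796.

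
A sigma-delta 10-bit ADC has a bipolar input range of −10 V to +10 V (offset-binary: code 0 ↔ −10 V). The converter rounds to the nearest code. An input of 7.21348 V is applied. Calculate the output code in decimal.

With 1024 levels over 20 V, one step is 19.531 mV.
(V_in − V_low)/LSB = (7.21348 − (−10)) / 0.0195312 = 881.330.
So the output code is 881.

code 881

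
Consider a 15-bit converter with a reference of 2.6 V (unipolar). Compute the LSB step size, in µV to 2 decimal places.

Full-scale span = 2.6 V.
LSB = 2.6 / 2^15 = 2.6 / 32768 = 7.93457e-05 V = 79.35 µV.

79.35 µV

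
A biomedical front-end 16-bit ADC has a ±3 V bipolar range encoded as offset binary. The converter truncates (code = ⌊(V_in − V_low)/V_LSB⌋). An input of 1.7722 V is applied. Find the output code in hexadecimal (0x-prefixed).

code 0xCB9D (decimal 52125)

With 65536 levels over 6 V, one step is 91.55 µV.
(1.7722 − (−3)) / 9.15527e-05 = 52125.150 LSBs.
So the output code is 52125.
In hexadecimal (0x-prefixed): 0xCB9D.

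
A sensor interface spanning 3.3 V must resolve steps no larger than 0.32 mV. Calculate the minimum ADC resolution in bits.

14 bits

Number of steps required ≥ 3.3 V / 0.32 mV = 10312.50.
Need 2^N ≥ 10312.50; 2^13 = 8192, 2^14 = 16384.
Minimum N = 14.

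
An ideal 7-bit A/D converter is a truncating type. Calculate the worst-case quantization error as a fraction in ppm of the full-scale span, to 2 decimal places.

Truncating → worst-case error = 1 LSB = V_FS/2^7, so 1e+06/128 = 7812.5 ppm of full scale.

7812.50 ppm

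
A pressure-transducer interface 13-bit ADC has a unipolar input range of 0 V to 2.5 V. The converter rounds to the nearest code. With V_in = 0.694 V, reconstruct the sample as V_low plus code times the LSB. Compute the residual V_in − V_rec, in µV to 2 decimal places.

One LSB is 2.5 V / 8192 = 305.18 µV.
(V_in − V_low)/LSB = (0.694 − 0)/0.000305176 = 2274.0992 → code 2274 (round).
Code 2274 maps back to 0 + 2274×0.000305176 V = 0.69396973 V.
V_in − V_rec = 3.02734e-05 V = 30.27 µV.

30.27 µV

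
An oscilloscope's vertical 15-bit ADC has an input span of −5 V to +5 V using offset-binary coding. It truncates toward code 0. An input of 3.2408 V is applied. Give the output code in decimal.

LSB = 10 V / 32768 = 305.18 µV.
Input sits at 27003.453 steps above V_low.
So the output code is 27003.

code 27003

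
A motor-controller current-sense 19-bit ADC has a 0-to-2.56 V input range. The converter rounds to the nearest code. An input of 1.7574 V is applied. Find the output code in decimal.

code 359916

Full-scale span = 2.56 V; LSB = 2.56/2^19 = 4.88 µV.
Input sits at 359915.520 steps above V_low.
round(359915.520) = 359916.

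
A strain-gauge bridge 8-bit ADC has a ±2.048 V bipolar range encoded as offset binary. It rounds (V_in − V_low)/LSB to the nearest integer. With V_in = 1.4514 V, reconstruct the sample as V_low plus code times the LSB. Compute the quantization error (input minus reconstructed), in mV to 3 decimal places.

-4.600 mV

LSB = 4.096/2^8 = 16.000 mV.
Scaled input = 218.7125 LSBs, so code = 219.
Code 219 maps back to (−2.048) + 219×0.016 V = 1.456 V.
V_in − V_rec = -0.0046 V = -4.600 mV.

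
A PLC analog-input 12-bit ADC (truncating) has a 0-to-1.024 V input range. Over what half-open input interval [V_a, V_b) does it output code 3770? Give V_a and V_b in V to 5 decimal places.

[0.94250 V, 0.94275 V)

LSB = 1.024/2^12 = 250.00 µV.
V_a = V_low + 3770·LSB = 0.9425 V; V_b = V_low + 3771·LSB = 0.94275 V.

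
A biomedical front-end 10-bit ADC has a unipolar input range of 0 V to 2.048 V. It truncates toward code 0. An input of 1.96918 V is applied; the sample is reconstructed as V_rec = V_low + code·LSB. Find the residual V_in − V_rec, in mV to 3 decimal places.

Step size: 2.048 V ÷ 2^10 = 2.000 mV.
(1.96918 − 0)/0.002 = 984.5900; ⌊·⌋ gives code 984.
Code 984 maps back to 0 + 984×0.002 V = 1.968 V.
Error = 1.96918 − 1.968 = 0.00118 V = 1.180 mV.

1.180 mV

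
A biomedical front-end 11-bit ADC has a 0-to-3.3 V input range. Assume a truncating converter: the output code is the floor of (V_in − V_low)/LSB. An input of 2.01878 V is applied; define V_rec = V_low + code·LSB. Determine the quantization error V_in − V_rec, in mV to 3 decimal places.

1.397 mV

One LSB is 3.3 V / 2048 = 1.611 mV.
(2.01878 − 0)/0.00161133 = 1252.8671; ⌊·⌋ gives code 1252.
Reconstructed: 2.0173828 V.
V_in − V_rec = 0.00139719 V = 1.397 mV.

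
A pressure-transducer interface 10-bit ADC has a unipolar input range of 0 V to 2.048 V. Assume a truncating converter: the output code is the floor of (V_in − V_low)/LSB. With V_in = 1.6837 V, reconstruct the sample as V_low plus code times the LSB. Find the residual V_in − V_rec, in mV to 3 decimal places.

1.700 mV

LSB = 2.048/2^10 = 2.000 mV.
(1.6837 − 0)/0.002 = 841.8500; ⌊·⌋ gives code 841.
V_rec = 0 + 841·0.002 = 1.682 V.
V_in − V_rec = 0.0017 V = 1.700 mV.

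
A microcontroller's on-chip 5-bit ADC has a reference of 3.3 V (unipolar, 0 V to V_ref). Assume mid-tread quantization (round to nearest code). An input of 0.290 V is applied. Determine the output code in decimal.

LSB = 3.3 V / 32 = 103.125 mV.
(0.290 − 0) / 0.103125 = 2.812 LSBs.
round(2.812) = 3.

code 3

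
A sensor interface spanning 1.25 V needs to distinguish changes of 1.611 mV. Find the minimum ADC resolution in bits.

Number of steps required ≥ 1.25 V / 1.611 mV = 775.92.
Need 2^N ≥ 775.92; 2^9 = 512, 2^10 = 1024.
Minimum N = 10.

10 bits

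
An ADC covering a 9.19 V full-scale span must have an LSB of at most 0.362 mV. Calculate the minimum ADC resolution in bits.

15 bits

Number of steps required ≥ 9.19 V / 0.362 mV = 25386.74.
Need 2^N ≥ 25386.74; 2^14 = 16384, 2^15 = 32768.
Minimum N = 15.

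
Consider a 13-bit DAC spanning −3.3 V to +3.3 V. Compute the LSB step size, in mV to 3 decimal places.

Full-scale span = 6.6 V.
LSB = 6.6 / 2^13 = 6.6 / 8192 = 0.000805664 V = 0.806 mV.

0.806 mV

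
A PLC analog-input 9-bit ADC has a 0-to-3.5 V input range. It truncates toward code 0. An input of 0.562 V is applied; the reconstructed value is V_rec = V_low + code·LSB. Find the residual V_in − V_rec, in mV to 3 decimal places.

Step size: 3.5 V ÷ 2^9 = 6.836 mV.
Scaled input = 82.2126 LSBs, so code = 82.
Code 82 maps back to 0 + 82×0.00683594 V = 0.56054688 V.
V_in − V_rec = 0.00145312 V = 1.453 mV.

1.453 mV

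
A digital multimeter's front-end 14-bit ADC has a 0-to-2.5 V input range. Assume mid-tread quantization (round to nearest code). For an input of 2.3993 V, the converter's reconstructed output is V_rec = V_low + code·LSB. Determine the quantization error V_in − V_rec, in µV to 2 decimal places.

One LSB is 2.5 V / 16384 = 152.59 µV.
Scaled input = 15724.0525 LSBs, so code = 15724.
V_rec = 0 + 15724·0.000152588 = 2.399292 V.
V_in − V_rec = 8.00781e-06 V = 8.01 µV.

8.01 µV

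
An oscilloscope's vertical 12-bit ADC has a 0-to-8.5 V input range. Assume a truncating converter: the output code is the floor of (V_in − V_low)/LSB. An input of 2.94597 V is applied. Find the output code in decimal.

code 1419

Full-scale span = 8.5 V; LSB = 8.5/2^12 = 2.075 mV.
(V_in − V_low)/LSB = (2.94597 − 0) / 0.0020752 = 1419.611.
So the output code is 1419.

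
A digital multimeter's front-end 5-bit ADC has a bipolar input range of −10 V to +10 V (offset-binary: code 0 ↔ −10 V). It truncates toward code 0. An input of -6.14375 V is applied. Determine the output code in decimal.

code 6

Full-scale span = 20 V; LSB = 20/2^5 = 0.6250 V.
(V_in − V_low)/LSB = (-6.14375 − (−10)) / 0.625 = 6.170.
⌊·⌋(6.170) = 6.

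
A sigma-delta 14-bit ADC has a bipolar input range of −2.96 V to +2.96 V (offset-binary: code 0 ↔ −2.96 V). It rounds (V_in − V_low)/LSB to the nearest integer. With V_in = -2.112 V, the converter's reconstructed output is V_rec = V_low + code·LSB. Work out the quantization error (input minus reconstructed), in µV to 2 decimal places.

-37.11 µV

LSB = 5.92/2^14 = 361.33 µV.
(V_in − V_low)/LSB = (-2.112 − (−2.96))/0.000361328 = 2346.8973 → code 2347 (round).
V_rec = (−2.96) + 2347·0.000361328 = -2.1119629 V.
Error = -2.112 − (−2.1119629) = -3.71094e-05 V = -37.11 µV.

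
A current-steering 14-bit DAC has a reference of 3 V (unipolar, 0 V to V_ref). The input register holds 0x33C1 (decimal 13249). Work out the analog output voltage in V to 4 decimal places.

2.4260 V

LSB = 3 V / 2^14 = 183.11 µV.
Code 0x33C1 = 13249 decimal.
V_out = 0 + 13249 × 0.000183105 V = 2.42596 V.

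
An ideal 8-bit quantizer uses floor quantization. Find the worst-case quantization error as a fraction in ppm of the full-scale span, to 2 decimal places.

3906.25 ppm

Truncating → worst-case error = 1 LSB = V_FS/2^8, so 1e+06/256 = 3906.25 ppm of full scale.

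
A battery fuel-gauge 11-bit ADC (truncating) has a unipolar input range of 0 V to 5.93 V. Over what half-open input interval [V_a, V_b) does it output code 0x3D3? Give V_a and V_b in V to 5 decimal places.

[2.83470 V, 2.83760 V)

LSB = 5.93/2^11 = 2.896 mV.
Code 0x3D3 = 979 decimal.
V_a = V_low + 979·LSB = 2.8347 V; V_b = V_low + 980·LSB = 2.8376 V.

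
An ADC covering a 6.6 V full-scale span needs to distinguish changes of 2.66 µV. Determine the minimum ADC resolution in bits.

22 bits

Number of steps required ≥ 6.6 V / 2.66 µV = 2481203.01.
Need 2^N ≥ 2481203.01; 2^21 = 2097152, 2^22 = 4194304.
Minimum N = 22.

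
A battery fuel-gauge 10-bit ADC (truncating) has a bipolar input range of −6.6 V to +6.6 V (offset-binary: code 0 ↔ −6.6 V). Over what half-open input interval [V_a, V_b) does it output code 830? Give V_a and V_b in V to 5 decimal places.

[4.09922 V, 4.11211 V)

LSB = 13.2/2^10 = 12.891 mV.
V_a = V_low + 830·LSB = 4.09922 V; V_b = V_low + 831·LSB = 4.11211 V.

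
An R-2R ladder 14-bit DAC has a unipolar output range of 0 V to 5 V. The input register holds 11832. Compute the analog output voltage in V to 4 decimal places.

3.6108 V

LSB = 5 V / 2^14 = 305.18 µV.
V_out = 0 + 11832 × 0.000305176 V = 3.61084 V.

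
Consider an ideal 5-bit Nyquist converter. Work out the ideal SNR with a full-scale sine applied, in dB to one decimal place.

SNR ≈ 6.02·N + 1.76 dB = 6.02·5 + 1.76 = 31.86 dB.

31.9 dB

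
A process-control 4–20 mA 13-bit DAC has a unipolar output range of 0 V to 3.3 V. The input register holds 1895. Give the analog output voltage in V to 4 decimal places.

LSB = 3.3 V / 2^13 = 402.83 µV.
V_out = 0 + 1895 × 0.000402832 V = 0.763367 V.

0.7634 V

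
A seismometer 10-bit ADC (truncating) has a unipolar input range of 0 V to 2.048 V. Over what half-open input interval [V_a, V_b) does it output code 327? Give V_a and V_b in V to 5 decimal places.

LSB = 2.048/2^10 = 2.000 mV.
V_a = V_low + 327·LSB = 0.654 V; V_b = V_low + 328·LSB = 0.656 V.

[0.65400 V, 0.65600 V)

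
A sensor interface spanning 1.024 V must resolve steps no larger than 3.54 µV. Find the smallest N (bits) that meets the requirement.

Number of steps required ≥ 1.024 V / 3.54 µV = 289265.54.
Need 2^N ≥ 289265.54; 2^18 = 262144, 2^19 = 524288.
Minimum N = 19.

19 bits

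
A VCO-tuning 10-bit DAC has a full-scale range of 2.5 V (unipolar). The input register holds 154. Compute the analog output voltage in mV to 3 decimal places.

LSB = 2.5 V / 2^10 = 2.441 mV.
V_out = 0 + 154 × 0.00244141 V = 0.375977 V.
= 375.977 mV.

375.977 mV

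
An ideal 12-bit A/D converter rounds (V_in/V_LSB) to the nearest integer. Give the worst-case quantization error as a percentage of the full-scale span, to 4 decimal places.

Rounding → worst-case error = ½ LSB = V_FS/2^13, so 100/8192 = 0.012207 % of full scale.

0.0122 %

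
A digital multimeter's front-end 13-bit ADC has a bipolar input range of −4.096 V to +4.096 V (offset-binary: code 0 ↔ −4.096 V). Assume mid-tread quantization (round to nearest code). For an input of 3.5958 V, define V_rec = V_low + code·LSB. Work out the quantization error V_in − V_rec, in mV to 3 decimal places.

-0.200 mV

Step size: 8.192 V ÷ 2^13 = 1.000 mV.
(V_in − V_low)/LSB = (3.5958 − (−4.096))/0.001 = 7691.8000 → code 7692 (round).
V_rec = (−4.096) + 7692·0.001 = 3.596 V.
Difference: -0.0002 V → -0.200 mV.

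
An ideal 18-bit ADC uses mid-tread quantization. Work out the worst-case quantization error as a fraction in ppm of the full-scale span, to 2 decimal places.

Rounding → worst-case error = ½ LSB = V_FS/2^19, so 1e+06/524288 = 1.90735 ppm of full scale.

1.91 ppm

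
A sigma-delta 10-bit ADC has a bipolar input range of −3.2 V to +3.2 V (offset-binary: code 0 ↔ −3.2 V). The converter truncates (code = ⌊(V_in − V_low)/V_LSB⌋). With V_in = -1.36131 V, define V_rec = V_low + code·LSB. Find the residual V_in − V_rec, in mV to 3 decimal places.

LSB = 6.4/2^10 = 6.250 mV.
(V_in − V_low)/LSB = (-1.36131 − (−3.2))/0.00625 = 294.1904 → code 294 (floor).
V_rec = (−3.2) + 294·0.00625 = -1.3625 V.
Difference: 0.00119 V → 1.190 mV.

1.190 mV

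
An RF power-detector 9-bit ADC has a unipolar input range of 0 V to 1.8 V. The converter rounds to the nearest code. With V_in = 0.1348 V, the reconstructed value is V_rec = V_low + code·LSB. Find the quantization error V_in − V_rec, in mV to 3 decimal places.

Step size: 1.8 V ÷ 2^9 = 3.516 mV.
(V_in − V_low)/LSB = (0.1348 − 0)/0.00351563 = 38.3431 → code 38 (round).
Code 38 maps back to 0 + 38×0.00351563 V = 0.13359375 V.
V_in − V_rec = 0.00120625 V = 1.206 mV.

1.206 mV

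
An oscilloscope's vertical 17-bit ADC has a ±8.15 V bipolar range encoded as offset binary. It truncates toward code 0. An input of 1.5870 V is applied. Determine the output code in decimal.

code 78297

Full-scale span = 16.3 V; LSB = 16.3/2^17 = 124.36 µV.
(V_in − V_low)/LSB = (1.5870 − (−8.15)) / 0.000124359 = 78297.427.
So the output code is 78297.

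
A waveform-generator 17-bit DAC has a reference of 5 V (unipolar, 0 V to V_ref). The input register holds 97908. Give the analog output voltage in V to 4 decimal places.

LSB = 5 V / 2^17 = 38.15 µV.
V_out = 0 + 97908 × 3.8147e-05 V = 3.73489 V.

3.7349 V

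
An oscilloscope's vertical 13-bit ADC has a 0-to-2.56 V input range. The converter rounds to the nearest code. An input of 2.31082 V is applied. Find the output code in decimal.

LSB = 2.56 V / 8192 = 312.50 µV.
(V_in − V_low)/LSB = (2.31082 − 0) / 0.0003125 = 7394.624.
round(7394.624) = 7395.

code 7395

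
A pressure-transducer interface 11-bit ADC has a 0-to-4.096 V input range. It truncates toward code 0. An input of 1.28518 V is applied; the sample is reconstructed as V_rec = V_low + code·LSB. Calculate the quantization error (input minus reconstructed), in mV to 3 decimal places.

Step size: 4.096 V ÷ 2^11 = 2.000 mV.
(1.28518 − 0)/0.002 = 642.5900; ⌊·⌋ gives code 642.
V_rec = 0 + 642·0.002 = 1.284 V.
Error = 1.28518 − 1.284 = 0.00118 V = 1.180 mV.

1.180 mV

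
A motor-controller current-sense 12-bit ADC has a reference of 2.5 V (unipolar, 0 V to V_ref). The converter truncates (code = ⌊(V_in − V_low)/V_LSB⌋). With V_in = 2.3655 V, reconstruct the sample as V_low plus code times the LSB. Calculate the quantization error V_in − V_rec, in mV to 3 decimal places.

0.388 mV

LSB = 2.5/2^12 = 0.610 mV.
Scaled input = 3875.6352 LSBs, so code = 3875.
Reconstructed: 2.3651123 V.
Error = 2.3655 − 2.3651123 = 0.000387695 V = 0.388 mV.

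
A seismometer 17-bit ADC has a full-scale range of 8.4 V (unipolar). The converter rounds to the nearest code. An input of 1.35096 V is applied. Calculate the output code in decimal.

With 131072 levels over 8.4 V, one step is 64.09 µV.
(V_in − V_low)/LSB = (1.35096 − 0) / 6.40869e-05 = 21080.123.
So the output code is 21080.

code 21080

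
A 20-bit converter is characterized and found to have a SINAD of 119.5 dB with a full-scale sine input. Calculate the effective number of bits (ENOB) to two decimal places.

ENOB = (SINAD − 1.76) / 6.02 = (119.5 − 1.76)/6.02 = 19.558.

19.56 bits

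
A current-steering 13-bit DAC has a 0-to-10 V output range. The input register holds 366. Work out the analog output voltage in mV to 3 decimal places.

LSB = 10 V / 2^13 = 1.221 mV.
V_out = 0 + 366 × 0.0012207 V = 0.446777 V.
= 446.777 mV.

446.777 mV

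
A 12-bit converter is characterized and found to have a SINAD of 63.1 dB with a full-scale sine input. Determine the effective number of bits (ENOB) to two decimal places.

10.19 bits

ENOB = (SINAD − 1.76) / 6.02 = (63.1 − 1.76)/6.02 = 10.189.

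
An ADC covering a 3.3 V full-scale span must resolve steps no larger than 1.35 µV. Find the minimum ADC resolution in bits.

22 bits

Number of steps required ≥ 3.3 V / 1.35 µV = 2444444.44.
Need 2^N ≥ 2444444.44; 2^21 = 2097152, 2^22 = 4194304.
Minimum N = 22.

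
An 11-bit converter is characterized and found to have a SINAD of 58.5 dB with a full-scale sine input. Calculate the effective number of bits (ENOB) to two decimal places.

ENOB = (SINAD − 1.76) / 6.02 = (58.5 − 1.76)/6.02 = 9.425.

9.43 bits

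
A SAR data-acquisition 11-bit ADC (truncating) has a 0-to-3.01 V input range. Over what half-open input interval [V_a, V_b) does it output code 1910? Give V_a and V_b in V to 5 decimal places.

LSB = 3.01/2^11 = 1.470 mV.
V_a = V_low + 1910·LSB = 2.80718 V; V_b = V_low + 1911·LSB = 2.80865 V.

[2.80718 V, 2.80865 V)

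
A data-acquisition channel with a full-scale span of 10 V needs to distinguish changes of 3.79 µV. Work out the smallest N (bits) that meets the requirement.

22 bits

Number of steps required ≥ 10 V / 3.79 µV = 2638522.43.
Need 2^N ≥ 2638522.43; 2^21 = 2097152, 2^22 = 4194304.
Minimum N = 22.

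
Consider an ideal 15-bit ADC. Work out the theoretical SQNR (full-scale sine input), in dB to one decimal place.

92.1 dB

SNR ≈ 6.02·N + 1.76 dB = 6.02·15 + 1.76 = 92.06 dB.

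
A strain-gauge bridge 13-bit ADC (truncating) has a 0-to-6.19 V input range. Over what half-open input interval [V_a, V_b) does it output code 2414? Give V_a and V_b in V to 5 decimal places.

LSB = 6.19/2^13 = 0.756 mV.
V_a = V_low + 2414·LSB = 1.82406 V; V_b = V_low + 2415·LSB = 1.82481 V.

[1.82406 V, 1.82481 V)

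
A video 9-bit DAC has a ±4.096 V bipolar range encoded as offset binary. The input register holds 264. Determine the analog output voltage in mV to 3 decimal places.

128.000 mV

LSB = 8.192 V / 2^9 = 16.000 mV.
V_out = (−4.096) + 264 × 0.016 V = 0.128 V.
= 128.000 mV.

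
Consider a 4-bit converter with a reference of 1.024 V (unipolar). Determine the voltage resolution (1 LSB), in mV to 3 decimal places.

Full-scale span = 1.024 V.
LSB = 1.024 / 2^4 = 1.024 / 16 = 0.064 V = 64.000 mV.

64.000 mV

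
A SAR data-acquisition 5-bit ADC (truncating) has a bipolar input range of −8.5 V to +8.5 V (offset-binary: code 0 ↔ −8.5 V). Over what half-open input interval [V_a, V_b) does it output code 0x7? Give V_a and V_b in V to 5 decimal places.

LSB = 17/2^5 = 0.5312 V.
Code 0x7 = 7 decimal.
V_a = V_low + 7·LSB = -4.78125 V; V_b = V_low + 8·LSB = -4.25 V.

[-4.78125 V, -4.25000 V)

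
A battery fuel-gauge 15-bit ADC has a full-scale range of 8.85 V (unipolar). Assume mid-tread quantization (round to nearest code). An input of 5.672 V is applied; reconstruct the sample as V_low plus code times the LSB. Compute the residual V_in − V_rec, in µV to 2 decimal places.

38.02 µV

One LSB is 8.85 V / 32768 = 270.08 µV.
Scaled input = 21001.1408 LSBs, so code = 21001.
V_rec = 0 + 21001·0.000270081 = 5.671962 V.
V_in − V_rec = 3.80249e-05 V = 38.02 µV.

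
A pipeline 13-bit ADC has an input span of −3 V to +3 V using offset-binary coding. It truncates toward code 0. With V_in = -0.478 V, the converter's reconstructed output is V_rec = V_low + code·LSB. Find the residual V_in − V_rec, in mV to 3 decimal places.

LSB = 6/2^13 = 0.732 mV.
(V_in − V_low)/LSB = (-0.478 − (−3))/0.000732422 = 3443.3707 → code 3443 (floor).
V_rec = (−3) + 3443·0.000732422 = -0.47827148 V.
Difference: 0.000271484 V → 0.271 mV.

0.271 mV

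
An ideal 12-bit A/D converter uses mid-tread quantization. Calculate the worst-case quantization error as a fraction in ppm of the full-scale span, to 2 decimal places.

Rounding → worst-case error = ½ LSB = V_FS/2^13, so 1e+06/8192 = 122.07 ppm of full scale.

122.07 ppm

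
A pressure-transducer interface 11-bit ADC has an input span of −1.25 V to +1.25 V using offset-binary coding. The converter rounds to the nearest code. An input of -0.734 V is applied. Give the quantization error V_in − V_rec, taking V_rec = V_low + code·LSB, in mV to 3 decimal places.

-0.357 mV

Step size: 2.5 V ÷ 2^11 = 1.221 mV.
Scaled input = 422.7072 LSBs, so code = 423.
Reconstructed: -0.73364258 V.
Error = -0.734 − (−0.73364258) = -0.000357422 V = -0.357 mV.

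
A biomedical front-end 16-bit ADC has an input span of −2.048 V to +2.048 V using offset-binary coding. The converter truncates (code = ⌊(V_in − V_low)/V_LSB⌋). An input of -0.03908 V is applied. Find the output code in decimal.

code 32142

Full-scale span = 4.096 V; LSB = 4.096/2^16 = 62.50 µV.
(-0.03908 − (−2.048)) / 6.25e-05 = 32142.720 LSBs.
⌊·⌋(32142.720) = 32142.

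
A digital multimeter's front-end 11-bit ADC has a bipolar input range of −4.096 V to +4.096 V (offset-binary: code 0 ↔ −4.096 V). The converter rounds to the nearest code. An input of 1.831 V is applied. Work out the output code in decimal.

With 2048 levels over 8.192 V, one step is 4.000 mV.
(V_in − V_low)/LSB = (1.831 − (−4.096)) / 0.004 = 1481.750.
Round → code 1482.

code 1482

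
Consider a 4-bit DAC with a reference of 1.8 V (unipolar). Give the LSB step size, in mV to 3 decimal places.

112.500 mV

Full-scale span = 1.8 V.
LSB = 1.8 / 2^4 = 1.8 / 16 = 0.1125 V = 112.500 mV.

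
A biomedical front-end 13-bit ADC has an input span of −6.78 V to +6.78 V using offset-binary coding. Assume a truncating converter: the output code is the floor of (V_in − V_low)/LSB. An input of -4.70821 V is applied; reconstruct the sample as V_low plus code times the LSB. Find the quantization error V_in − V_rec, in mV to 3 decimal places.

1.043 mV

Step size: 13.56 V ÷ 2^13 = 1.655 mV.
Scaled input = 1251.6301 LSBs, so code = 1251.
V_rec = (−6.78) + 1251·0.00165527 = -4.7092529 V.
V_in − V_rec = 0.00104293 V = 1.043 mV.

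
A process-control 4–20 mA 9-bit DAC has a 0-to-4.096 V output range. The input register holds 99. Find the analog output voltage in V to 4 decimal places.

0.7920 V

LSB = 4.096 V / 2^9 = 8.000 mV.
V_out = 0 + 99 × 0.008 V = 0.792 V.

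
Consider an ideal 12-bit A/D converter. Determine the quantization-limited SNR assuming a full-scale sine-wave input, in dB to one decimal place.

SNR ≈ 6.02·N + 1.76 dB = 6.02·12 + 1.76 = 74.00 dB.

74.0 dB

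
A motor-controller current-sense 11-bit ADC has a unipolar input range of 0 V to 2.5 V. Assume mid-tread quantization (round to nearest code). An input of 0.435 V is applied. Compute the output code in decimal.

With 2048 levels over 2.5 V, one step is 1.221 mV.
(0.435 − 0) / 0.0012207 = 356.352 LSBs.
Round → code 356.

code 356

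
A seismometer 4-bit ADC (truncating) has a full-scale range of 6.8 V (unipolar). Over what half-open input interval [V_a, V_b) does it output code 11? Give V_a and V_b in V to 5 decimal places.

[4.67500 V, 5.10000 V)

LSB = 6.8/2^4 = 425.000 mV.
V_a = V_low + 11·LSB = 4.675 V; V_b = V_low + 12·LSB = 5.1 V.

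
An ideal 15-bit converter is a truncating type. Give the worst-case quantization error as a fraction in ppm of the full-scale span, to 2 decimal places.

Truncating → worst-case error = 1 LSB = V_FS/2^15, so 1e+06/32768 = 30.5176 ppm of full scale.

30.52 ppm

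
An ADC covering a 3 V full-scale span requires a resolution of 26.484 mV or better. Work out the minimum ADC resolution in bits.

7 bits

Number of steps required ≥ 3 V / 26.484 mV = 113.28.
Need 2^N ≥ 113.28; 2^6 = 64, 2^7 = 128.
Minimum N = 7.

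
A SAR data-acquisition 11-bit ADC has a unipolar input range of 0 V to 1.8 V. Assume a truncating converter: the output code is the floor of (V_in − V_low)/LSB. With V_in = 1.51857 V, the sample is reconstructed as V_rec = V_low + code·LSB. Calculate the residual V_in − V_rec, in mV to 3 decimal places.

0.699 mV

One LSB is 1.8 V / 2048 = 0.879 mV.
(V_in − V_low)/LSB = (1.51857 − 0)/0.000878906 = 1727.7952 → code 1727 (floor).
V_rec = 0 + 1727·0.000878906 = 1.5178711 V.
Error = 1.51857 − 1.5178711 = 0.000698906 V = 0.699 mV.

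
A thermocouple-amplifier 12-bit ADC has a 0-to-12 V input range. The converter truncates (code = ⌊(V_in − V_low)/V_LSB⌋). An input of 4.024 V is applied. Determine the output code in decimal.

Full-scale span = 12 V; LSB = 12/2^12 = 2.930 mV.
(4.024 − 0) / 0.00292969 = 1373.525 LSBs.
⌊·⌋(1373.525) = 1373.

code 1373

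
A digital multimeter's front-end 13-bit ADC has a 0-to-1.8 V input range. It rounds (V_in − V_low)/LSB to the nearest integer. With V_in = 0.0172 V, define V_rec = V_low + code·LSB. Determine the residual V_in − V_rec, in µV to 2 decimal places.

LSB = 1.8/2^13 = 219.73 µV.
(0.0172 − 0)/0.000219727 = 78.2791; round gives code 78.
Code 78 maps back to 0 + 78×0.000219727 V = 0.017138672 V.
Error = 0.0172 − 0.017138672 = 6.13281e-05 V = 61.33 µV.

61.33 µV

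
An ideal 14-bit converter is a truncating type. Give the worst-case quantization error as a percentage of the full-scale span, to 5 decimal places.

0.00610 %

Truncating → worst-case error = 1 LSB = V_FS/2^14, so 100/16384 = 0.00610352 % of full scale.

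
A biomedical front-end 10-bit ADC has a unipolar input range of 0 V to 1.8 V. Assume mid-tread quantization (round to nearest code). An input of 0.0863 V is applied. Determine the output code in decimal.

Full-scale span = 1.8 V; LSB = 1.8/2^10 = 1.758 mV.
(0.0863 − 0) / 0.00175781 = 49.095 LSBs.
round(49.095) = 49.

code 49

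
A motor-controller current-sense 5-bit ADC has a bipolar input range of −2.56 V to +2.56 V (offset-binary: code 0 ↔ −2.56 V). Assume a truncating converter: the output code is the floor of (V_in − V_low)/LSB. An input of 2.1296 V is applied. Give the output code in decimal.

LSB = 5.12 V / 32 = 160.000 mV.
(2.1296 − (−2.56)) / 0.16 = 29.310 LSBs.
So the output code is 29.

code 29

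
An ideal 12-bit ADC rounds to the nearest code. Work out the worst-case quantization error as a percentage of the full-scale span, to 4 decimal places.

0.0122 %

Rounding → worst-case error = ½ LSB = V_FS/2^13, so 100/8192 = 0.012207 % of full scale.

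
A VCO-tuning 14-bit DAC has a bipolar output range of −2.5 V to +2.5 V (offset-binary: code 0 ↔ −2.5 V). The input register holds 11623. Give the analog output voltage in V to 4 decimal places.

1.0471 V

LSB = 5 V / 2^14 = 305.18 µV.
V_out = (−2.5) + 11623 × 0.000305176 V = 1.04706 V.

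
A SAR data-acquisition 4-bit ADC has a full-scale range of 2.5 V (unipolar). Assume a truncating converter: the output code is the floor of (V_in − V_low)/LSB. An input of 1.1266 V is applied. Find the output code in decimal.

With 16 levels over 2.5 V, one step is 156.250 mV.
Input sits at 7.210 steps above V_low.
⌊·⌋(7.210) = 7.

code 7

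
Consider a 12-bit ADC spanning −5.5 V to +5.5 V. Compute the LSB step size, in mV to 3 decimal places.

Full-scale span = 11 V.
LSB = 11 / 2^12 = 11 / 4096 = 0.00268555 V = 2.686 mV.

2.686 mV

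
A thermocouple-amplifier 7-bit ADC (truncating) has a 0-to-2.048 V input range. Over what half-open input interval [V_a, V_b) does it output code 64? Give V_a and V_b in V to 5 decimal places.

[1.02400 V, 1.04000 V)

LSB = 2.048/2^7 = 16.000 mV.
V_a = V_low + 64·LSB = 1.024 V; V_b = V_low + 65·LSB = 1.04 V.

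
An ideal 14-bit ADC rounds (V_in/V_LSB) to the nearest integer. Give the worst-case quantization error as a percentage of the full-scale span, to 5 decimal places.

0.00305 %

Rounding → worst-case error = ½ LSB = V_FS/2^15, so 100/32768 = 0.00305176 % of full scale.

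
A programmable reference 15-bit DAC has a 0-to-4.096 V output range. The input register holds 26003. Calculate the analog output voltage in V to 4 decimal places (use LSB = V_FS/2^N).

LSB = 4.096 V / 2^15 = 125.00 µV.
V_out = 0 + 26003 × 0.000125 V = 3.25038 V.

3.2504 V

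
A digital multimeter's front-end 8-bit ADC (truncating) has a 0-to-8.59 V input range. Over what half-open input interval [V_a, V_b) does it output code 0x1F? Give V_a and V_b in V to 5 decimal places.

LSB = 8.59/2^8 = 33.555 mV.
Code 0x1F = 31 decimal.
V_a = V_low + 31·LSB = 1.0402 V; V_b = V_low + 32·LSB = 1.07375 V.

[1.04020 V, 1.07375 V)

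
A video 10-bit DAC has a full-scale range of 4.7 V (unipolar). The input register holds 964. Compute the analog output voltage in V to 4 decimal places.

4.4246 V

LSB = 4.7 V / 2^10 = 4.590 mV.
V_out = 0 + 964 × 0.00458984 V = 4.42461 V.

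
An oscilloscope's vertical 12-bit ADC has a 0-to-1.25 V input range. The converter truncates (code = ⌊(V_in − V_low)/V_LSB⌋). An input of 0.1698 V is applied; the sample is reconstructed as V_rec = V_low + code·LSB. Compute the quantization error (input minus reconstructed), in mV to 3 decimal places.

0.122 mV

Step size: 1.25 V ÷ 2^12 = 305.18 µV.
(V_in − V_low)/LSB = (0.1698 − 0)/0.000305176 = 556.4006 → code 556 (floor).
V_rec = 0 + 556·0.000305176 = 0.16967773 V.
V_in − V_rec = 0.000122266 V = 0.122 mV.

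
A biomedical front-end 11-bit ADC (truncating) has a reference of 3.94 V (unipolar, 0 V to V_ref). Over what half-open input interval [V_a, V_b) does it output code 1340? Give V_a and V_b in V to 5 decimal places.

LSB = 3.94/2^11 = 1.924 mV.
V_a = V_low + 1340·LSB = 2.57793 V; V_b = V_low + 1341·LSB = 2.57985 V.

[2.57793 V, 2.57985 V)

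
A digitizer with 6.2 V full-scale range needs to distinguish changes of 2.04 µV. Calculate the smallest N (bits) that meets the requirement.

22 bits

Number of steps required ≥ 6.2 V / 2.04 µV = 3039215.69.
Need 2^N ≥ 3039215.69; 2^21 = 2097152, 2^22 = 4194304.
Minimum N = 22.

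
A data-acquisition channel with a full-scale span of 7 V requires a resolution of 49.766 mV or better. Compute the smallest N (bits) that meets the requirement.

Number of steps required ≥ 7 V / 49.766 mV = 140.66.
Need 2^N ≥ 140.66; 2^7 = 128, 2^8 = 256.
Minimum N = 8.

8 bits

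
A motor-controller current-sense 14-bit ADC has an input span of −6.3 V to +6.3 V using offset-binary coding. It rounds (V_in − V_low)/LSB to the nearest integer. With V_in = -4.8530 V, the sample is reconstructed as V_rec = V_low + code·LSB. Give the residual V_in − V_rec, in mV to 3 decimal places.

Step size: 12.6 V ÷ 2^14 = 0.769 mV.
Scaled input = 1881.5594 LSBs, so code = 1882.
Reconstructed: -4.8526611 V.
Error = -4.8530 − (−4.8526611) = -0.000338867 V = -0.339 mV.

-0.339 mV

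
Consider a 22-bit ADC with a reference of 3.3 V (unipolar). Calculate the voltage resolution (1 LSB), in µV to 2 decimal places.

0.79 µV

Full-scale span = 3.3 V.
LSB = 3.3 / 2^22 = 3.3 / 4194304 = 7.86781e-07 V = 0.79 µV.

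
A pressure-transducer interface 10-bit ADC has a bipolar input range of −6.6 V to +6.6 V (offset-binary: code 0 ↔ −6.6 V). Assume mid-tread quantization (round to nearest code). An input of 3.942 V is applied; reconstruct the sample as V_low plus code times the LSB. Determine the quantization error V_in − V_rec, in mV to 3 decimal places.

One LSB is 13.2 V / 1024 = 12.891 mV.
(3.942 − (−6.6))/0.0128906 = 817.8036; round gives code 818.
V_rec = (−6.6) + 818·0.0128906 = 3.9445312 V.
Difference: -0.00253125 V → -2.531 mV.

-2.531 mV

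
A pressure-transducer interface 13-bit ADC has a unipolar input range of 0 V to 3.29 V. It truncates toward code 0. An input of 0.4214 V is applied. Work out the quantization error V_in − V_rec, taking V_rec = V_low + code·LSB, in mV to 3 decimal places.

One LSB is 3.29 V / 8192 = 401.61 µV.
(0.4214 − 0)/0.000401611 = 1049.2732; ⌊·⌋ gives code 1049.
Reconstructed: 0.42129028 V.
Error = 0.4214 − 0.42129028 = 0.000109717 V = 0.110 mV.

0.110 mV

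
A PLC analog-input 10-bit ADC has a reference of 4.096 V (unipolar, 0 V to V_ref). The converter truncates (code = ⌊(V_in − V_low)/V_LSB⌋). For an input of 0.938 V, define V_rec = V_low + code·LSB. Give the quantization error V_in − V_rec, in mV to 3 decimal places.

2.000 mV

LSB = 4.096/2^10 = 4.000 mV.
Scaled input = 234.5000 LSBs, so code = 234.
Code 234 maps back to 0 + 234×0.004 V = 0.936 V.
Difference: 0.002 V → 2.000 mV.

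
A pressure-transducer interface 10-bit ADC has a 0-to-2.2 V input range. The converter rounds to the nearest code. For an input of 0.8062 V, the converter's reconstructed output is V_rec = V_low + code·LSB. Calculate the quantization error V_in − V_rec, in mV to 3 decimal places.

One LSB is 2.2 V / 1024 = 2.148 mV.
Scaled input = 375.2495 LSBs, so code = 375.
Code 375 maps back to 0 + 375×0.00214844 V = 0.80566406 V.
V_in − V_rec = 0.000535937 V = 0.536 mV.

0.536 mV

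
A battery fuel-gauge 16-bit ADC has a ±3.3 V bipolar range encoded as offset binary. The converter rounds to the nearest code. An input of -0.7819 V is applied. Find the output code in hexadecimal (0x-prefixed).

code 0x61AC (decimal 25004)

With 65536 levels over 6.6 V, one step is 100.71 µV.
(V_in − V_low)/LSB = (-0.7819 − (−3.3)) / 0.000100708 = 25003.970.
So the output code is 25004.
In hexadecimal (0x-prefixed): 0x61AC.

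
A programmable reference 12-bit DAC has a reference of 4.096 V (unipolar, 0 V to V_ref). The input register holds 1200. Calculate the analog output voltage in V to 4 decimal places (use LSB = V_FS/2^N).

1.2000 V

LSB = 4.096 V / 2^12 = 1.000 mV.
V_out = 0 + 1200 × 0.001 V = 1.2 V.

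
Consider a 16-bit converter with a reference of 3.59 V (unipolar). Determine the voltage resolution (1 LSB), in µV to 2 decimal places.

Full-scale span = 3.59 V.
LSB = 3.59 / 2^16 = 3.59 / 65536 = 5.47791e-05 V = 54.78 µV.

54.78 µV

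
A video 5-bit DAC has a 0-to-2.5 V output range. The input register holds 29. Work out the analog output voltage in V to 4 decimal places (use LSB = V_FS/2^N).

LSB = 2.5 V / 2^5 = 78.125 mV.
V_out = 0 + 29 × 0.078125 V = 2.26562 V.

2.2656 V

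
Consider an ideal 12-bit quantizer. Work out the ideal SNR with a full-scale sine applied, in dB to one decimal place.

SNR ≈ 6.02·N + 1.76 dB = 6.02·12 + 1.76 = 74.00 dB.

74.0 dB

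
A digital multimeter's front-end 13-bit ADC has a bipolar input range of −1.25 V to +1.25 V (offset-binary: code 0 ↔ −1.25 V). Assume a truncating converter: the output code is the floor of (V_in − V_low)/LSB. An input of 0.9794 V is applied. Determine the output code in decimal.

Full-scale span = 2.5 V; LSB = 2.5/2^13 = 305.18 µV.
(0.9794 − (−1.25)) / 0.000305176 = 7305.298 LSBs.
So the output code is 7305.

code 7305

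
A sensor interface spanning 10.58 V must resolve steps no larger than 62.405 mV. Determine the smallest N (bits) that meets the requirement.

Number of steps required ≥ 10.58 V / 62.405 mV = 169.54.
Need 2^N ≥ 169.54; 2^7 = 128, 2^8 = 256.
Minimum N = 8.

8 bits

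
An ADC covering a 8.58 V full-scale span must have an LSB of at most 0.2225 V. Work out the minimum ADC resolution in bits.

6 bits

Number of steps required ≥ 8.58 V / 0.2225 V = 38.56.
Need 2^N ≥ 38.56; 2^5 = 32, 2^6 = 64.
Minimum N = 6.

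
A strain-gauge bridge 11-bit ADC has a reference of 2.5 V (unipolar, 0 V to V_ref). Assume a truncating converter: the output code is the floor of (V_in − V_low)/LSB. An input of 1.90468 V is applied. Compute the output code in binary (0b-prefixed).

code 0b11000011000 (decimal 1560)

Full-scale span = 2.5 V; LSB = 2.5/2^11 = 1.221 mV.
(V_in − V_low)/LSB = (1.90468 − 0) / 0.0012207 = 1560.314.
Floor → code 1560.
In binary (0b-prefixed): 0b11000011000.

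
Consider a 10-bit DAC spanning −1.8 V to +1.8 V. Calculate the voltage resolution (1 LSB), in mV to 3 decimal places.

Full-scale span = 3.6 V.
LSB = 3.6 / 2^10 = 3.6 / 1024 = 0.00351563 V = 3.516 mV.

3.516 mV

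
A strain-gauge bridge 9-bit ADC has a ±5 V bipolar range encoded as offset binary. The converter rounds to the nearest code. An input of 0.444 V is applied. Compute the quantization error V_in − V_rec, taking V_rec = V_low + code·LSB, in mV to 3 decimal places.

One LSB is 10 V / 512 = 19.531 mV.
Scaled input = 278.7328 LSBs, so code = 279.
Reconstructed: 0.44921875 V.
V_in − V_rec = -0.00521875 V = -5.219 mV.

-5.219 mV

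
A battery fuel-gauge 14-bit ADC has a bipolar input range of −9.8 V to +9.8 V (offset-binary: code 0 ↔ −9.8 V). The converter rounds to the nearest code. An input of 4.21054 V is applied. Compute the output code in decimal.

code 11712

LSB = 19.6 V / 16384 = 1.196 mV.
Input sits at 11711.668 steps above V_low.
round(11711.668) = 11712.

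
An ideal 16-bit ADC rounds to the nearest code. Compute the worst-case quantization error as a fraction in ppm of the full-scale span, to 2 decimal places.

Rounding → worst-case error = ½ LSB = V_FS/2^17, so 1e+06/131072 = 7.62939 ppm of full scale.

7.63 ppm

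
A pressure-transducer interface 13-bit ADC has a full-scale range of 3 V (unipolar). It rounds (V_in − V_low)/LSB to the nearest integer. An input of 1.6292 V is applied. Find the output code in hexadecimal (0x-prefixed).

Full-scale span = 3 V; LSB = 3/2^13 = 366.21 µV.
Input sits at 4448.802 steps above V_low.
So the output code is 4449.
In hexadecimal (0x-prefixed): 0x1161.

code 0x1161 (decimal 4449)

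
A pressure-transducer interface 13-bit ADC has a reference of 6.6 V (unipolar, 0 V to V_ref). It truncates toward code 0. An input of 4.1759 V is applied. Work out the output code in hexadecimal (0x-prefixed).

With 8192 levels over 6.6 V, one step is 0.806 mV.
(V_in − V_low)/LSB = (4.1759 − 0) / 0.000805664 = 5183.178.
So the output code is 5183.
In hexadecimal (0x-prefixed): 0x143F.

code 0x143F (decimal 5183)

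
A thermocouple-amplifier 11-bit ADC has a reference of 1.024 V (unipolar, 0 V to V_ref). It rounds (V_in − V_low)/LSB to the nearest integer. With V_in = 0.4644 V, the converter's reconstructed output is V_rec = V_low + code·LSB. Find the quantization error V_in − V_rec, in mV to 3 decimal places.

Step size: 1.024 V ÷ 2^11 = 0.500 mV.
Scaled input = 928.8000 LSBs, so code = 929.
Code 929 maps back to 0 + 929×0.0005 V = 0.4645 V.
V_in − V_rec = -0.0001 V = -0.100 mV.

-0.100 mV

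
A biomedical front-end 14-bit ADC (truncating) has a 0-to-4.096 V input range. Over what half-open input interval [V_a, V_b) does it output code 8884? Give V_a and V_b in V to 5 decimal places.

LSB = 4.096/2^14 = 250.00 µV.
V_a = V_low + 8884·LSB = 2.221 V; V_b = V_low + 8885·LSB = 2.22125 V.

[2.22100 V, 2.22125 V)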